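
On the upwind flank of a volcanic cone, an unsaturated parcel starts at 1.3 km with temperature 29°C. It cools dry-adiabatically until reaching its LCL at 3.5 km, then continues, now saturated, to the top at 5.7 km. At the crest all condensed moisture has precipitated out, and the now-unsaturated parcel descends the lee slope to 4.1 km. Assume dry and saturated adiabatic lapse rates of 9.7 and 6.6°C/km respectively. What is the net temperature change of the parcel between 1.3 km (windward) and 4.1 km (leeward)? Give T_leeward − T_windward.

-20.34°C

1300–3500 m, dry: Δz = 2.2 km ⇒ ΔT = -21.34°C; T = 7.66°C
3500–5700 m, saturated: Δz = 2.2 km ⇒ ΔT = -14.52°C; T = -6.86°C
5700–4100 m, dry descent: Δz = 1.6 km ⇒ ΔT = +15.52°C; T = 8.66°C
Net change vs windward start: 8.66 − 29 = -20.34°C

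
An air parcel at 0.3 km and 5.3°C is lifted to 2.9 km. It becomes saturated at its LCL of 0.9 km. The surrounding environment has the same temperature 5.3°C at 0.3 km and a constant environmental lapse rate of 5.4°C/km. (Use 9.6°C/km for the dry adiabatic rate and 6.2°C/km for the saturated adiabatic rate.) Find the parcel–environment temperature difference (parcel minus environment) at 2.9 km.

Parcel:
  From 300 m to 900 m (dry): cools by 9.6 × 0.6 = 5.76°C, giving -0.46°C.
  From 900 m to 2900 m (saturated): cools by 6.2 × 2 = 12.4°C, giving -12.86°C.
Environment:
  From 300 m to 2900 m (environment): cools by 5.4 × 2.6 = 14.04°C, giving -8.74°C.
T_parcel − T_env = -12.86 − (-8.74) = -4.12°C

-4.12°C (parcel cooler than environment)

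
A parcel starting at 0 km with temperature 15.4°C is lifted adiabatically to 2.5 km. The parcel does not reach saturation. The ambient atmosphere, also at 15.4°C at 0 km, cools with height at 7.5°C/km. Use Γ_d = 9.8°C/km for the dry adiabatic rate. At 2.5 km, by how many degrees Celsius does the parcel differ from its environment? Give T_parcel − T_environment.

Parcel:
  0 → 2500 m (dry, 9.8°C/km): ΔT = -9.8 × 2.5 = -24.5°C → T = -9.1°C
Environment:
  0 → 2500 m (environment, 7.5°C/km): ΔT = -7.5 × 2.5 = -18.75°C → T = -3.35°C
T_parcel − T_env = -9.1 − (-3.35) = -5.75°C

-5.75°C (parcel cooler than environment)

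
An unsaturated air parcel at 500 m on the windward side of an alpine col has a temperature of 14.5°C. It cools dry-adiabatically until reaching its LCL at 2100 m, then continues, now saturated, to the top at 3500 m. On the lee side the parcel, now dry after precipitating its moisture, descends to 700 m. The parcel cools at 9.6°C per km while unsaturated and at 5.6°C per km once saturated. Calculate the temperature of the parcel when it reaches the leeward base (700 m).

18.18°C

500 → 2100 m (dry, 9.6°C/km): ΔT = -9.6 × 1.6 = -15.36°C → T = -0.86°C
2100 → 3500 m (saturated, 5.6°C/km): ΔT = -5.6 × 1.4 = -7.84°C → T = -8.7°C
3500 → 700 m (dry descent, 9.6°C/km): ΔT = +9.6 × 2.8 = +26.88°C → T = 18.18°C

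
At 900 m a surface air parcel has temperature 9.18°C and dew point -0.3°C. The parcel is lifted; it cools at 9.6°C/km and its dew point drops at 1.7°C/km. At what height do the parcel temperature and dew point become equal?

T and T_d converge at 9.6 − 1.7 = 7.9°C per km
Height above start = (9.18 − (-0.3)) / 7.9 = 1.2 km
LCL altitude = 900 m + 1200 m = 2100 m

2100 m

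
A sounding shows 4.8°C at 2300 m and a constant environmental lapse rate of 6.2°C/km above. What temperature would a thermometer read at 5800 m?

From 2300 m to 5800 m (environmental): cools by 6.2 × 3.5 = 21.7°C, giving -16.9°C.

-16.9°C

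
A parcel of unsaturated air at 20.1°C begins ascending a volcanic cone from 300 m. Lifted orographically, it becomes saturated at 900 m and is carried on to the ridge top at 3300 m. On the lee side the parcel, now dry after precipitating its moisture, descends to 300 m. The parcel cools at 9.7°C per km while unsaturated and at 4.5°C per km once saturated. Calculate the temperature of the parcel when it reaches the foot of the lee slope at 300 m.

32.58°C

300 → 900 m (dry, 9.7°C/km): ΔT = -9.7 × 0.6 = -5.82°C → T = 14.28°C
900 → 3300 m (saturated, 4.5°C/km): ΔT = -4.5 × 2.4 = -10.8°C → T = 3.48°C
3300 → 300 m (dry descent, 9.7°C/km): ΔT = +9.7 × 3 = +29.1°C → T = 32.58°C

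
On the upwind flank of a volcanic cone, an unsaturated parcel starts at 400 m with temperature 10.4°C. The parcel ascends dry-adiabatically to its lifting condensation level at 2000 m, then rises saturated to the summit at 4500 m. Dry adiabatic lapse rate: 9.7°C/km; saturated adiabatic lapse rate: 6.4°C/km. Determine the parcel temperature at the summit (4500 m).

From 400 m to 2000 m (dry): cools by 9.7 × 1.6 = 15.52°C, giving -5.12°C.
From 2000 m to 4500 m (saturated): cools by 6.4 × 2.5 = 16°C, giving -21.12°C.

-21.12°C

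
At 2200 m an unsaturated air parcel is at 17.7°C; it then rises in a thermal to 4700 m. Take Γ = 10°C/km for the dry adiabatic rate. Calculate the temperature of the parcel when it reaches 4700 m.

2200 → 4700 m (dry adiabatic, 10°C/km): ΔT = -10 × 2.5 = -25°C → T = -7.3°C

-7.3°C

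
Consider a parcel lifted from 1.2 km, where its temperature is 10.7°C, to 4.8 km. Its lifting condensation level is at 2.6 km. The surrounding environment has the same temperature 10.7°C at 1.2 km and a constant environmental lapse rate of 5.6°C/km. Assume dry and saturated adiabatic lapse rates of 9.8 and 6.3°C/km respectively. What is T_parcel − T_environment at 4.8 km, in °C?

Parcel:
  From 1200 m to 2600 m (dry): cools by 9.8 × 1.4 = 13.72°C, giving -3.02°C.
  From 2600 m to 4800 m (saturated): cools by 6.3 × 2.2 = 13.86°C, giving -16.88°C.
Environment:
  From 1200 m to 4800 m (environment): cools by 5.6 × 3.6 = 20.16°C, giving -9.46°C.
T_parcel − T_env = -16.88 − (-9.46) = -7.42°C

-7.42°C (parcel cooler than environment)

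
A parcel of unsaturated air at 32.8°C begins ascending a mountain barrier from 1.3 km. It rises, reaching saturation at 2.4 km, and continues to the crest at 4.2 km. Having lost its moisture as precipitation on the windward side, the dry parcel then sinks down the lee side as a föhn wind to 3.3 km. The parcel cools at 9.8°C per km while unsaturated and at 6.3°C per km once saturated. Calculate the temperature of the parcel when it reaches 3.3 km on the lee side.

1300–2400 m, dry: Δz = 1.1 km ⇒ ΔT = -10.78°C; T = 22.02°C
2400–4200 m, saturated: Δz = 1.8 km ⇒ ΔT = -11.34°C; T = 10.68°C
4200–3300 m, dry descent: Δz = 0.9 km ⇒ ΔT = +8.82°C; T = 19.5°C

19.5°C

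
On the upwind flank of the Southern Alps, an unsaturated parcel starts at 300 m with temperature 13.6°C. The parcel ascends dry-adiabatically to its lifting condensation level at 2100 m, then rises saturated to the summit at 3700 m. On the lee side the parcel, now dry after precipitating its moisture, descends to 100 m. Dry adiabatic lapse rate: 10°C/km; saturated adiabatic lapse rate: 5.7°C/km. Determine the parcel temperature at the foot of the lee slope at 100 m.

300–2100 m, dry: Δz = 1.8 km ⇒ ΔT = -18°C; T = -4.4°C
2100–3700 m, saturated: Δz = 1.6 km ⇒ ΔT = -9.12°C; T = -13.52°C
3700–100 m, dry descent: Δz = 3.6 km ⇒ ΔT = +36°C; T = 22.48°C

22.48°C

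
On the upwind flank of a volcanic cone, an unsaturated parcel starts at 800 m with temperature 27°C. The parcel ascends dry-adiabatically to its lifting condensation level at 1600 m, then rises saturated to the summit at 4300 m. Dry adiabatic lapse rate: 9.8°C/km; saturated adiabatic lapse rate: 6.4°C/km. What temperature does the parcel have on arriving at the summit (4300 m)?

800 → 1600 m (dry, 9.8°C/km): ΔT = -9.8 × 0.8 = -7.84°C → T = 19.16°C
1600 → 4300 m (saturated, 6.4°C/km): ΔT = -6.4 × 2.7 = -17.28°C → T = 1.88°C

1.88°C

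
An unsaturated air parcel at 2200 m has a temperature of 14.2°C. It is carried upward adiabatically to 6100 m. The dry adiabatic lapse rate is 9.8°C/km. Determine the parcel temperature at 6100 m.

Dry adiabatic to 6100 m: -9.8 × 3.9 km = -38.22°C, so T = -24.02°C.

-24.02°C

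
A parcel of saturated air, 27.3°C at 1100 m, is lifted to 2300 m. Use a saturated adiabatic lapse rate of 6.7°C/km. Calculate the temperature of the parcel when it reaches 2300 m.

19.26°C

1100–2300 m, saturated adiabatic: Δz = 1.2 km ⇒ ΔT = -8.04°C; T = 19.26°C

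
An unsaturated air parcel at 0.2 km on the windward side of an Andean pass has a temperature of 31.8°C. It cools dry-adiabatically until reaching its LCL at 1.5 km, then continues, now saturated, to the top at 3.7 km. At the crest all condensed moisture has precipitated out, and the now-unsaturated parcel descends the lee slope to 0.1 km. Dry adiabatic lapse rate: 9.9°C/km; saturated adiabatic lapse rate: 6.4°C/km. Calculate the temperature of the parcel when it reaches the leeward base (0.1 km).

200–1500 m, dry: Δz = 1.3 km ⇒ ΔT = -12.87°C; T = 18.93°C
1500–3700 m, saturated: Δz = 2.2 km ⇒ ΔT = -14.08°C; T = 4.85°C
3700–100 m, dry descent: Δz = 3.6 km ⇒ ΔT = +35.64°C; T = 40.49°C

40.49°C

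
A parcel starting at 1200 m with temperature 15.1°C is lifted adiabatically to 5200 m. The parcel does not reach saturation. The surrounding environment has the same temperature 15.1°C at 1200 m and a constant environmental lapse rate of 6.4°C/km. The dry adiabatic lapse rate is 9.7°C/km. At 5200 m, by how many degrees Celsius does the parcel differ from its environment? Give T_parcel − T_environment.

Parcel:
  From 1200 m to 5200 m (dry): cools by 9.7 × 4 = 38.8°C, giving -23.7°C.
Environment:
  From 1200 m to 5200 m (environment): cools by 6.4 × 4 = 25.6°C, giving -10.5°C.
T_parcel − T_env = -23.7 − (-10.5) = -13.2°C

-13.2°C (parcel cooler than environment)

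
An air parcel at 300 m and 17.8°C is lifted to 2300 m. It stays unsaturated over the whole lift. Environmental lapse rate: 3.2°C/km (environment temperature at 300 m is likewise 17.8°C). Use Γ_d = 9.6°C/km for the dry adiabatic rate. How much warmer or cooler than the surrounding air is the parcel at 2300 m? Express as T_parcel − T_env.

-12.8°C (parcel cooler than environment)

Parcel:
  Dry to 2300 m: -9.6 × 2 km = -19.2°C, so T = -1.4°C.
Environment:
  Environment to 2300 m: -3.2 × 2 km = -6.4°C, so T = 11.4°C.
T_parcel − T_env = -1.4 − 11.4 = -12.8°C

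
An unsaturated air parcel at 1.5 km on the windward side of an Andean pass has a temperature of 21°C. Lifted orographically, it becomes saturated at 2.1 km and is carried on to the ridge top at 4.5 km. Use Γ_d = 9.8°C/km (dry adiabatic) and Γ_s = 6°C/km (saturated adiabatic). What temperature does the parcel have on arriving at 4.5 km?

Dry to 2100 m: -9.8 × 0.6 km = -5.88°C, so T = 15.12°C.
Saturated to 4500 m: -6 × 2.4 km = -14.4°C, so T = 0.72°C.

0.72°C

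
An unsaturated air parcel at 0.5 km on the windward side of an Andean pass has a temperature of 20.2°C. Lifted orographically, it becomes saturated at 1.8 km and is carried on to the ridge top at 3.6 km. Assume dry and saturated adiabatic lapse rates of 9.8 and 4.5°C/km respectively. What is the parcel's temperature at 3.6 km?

-0.64°C

500 → 1800 m (dry, 9.8°C/km): ΔT = -9.8 × 1.3 = -12.74°C → T = 7.46°C
1800 → 3600 m (saturated, 4.5°C/km): ΔT = -4.5 × 1.8 = -8.1°C → T = -0.64°C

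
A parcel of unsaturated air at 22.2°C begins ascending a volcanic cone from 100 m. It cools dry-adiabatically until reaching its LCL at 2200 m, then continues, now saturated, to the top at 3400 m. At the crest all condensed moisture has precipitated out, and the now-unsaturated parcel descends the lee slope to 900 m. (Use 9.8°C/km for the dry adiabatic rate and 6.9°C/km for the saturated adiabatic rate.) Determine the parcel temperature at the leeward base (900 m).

17.84°C

From 100 m to 2200 m (dry): cools by 9.8 × 2.1 = 20.58°C, giving 1.62°C.
From 2200 m to 3400 m (saturated): cools by 6.9 × 1.2 = 8.28°C, giving -6.66°C.
From 3400 m to 900 m (dry descent): warms by 9.8 × 2.5 = 24.5°C, giving 17.84°C.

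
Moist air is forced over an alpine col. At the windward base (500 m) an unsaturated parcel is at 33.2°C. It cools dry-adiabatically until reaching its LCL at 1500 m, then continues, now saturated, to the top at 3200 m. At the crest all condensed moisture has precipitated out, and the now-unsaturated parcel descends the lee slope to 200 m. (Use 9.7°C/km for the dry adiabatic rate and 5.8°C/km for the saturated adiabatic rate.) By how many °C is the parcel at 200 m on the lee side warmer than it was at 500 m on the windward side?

+9.54°C

500 → 1500 m (dry, 9.7°C/km): ΔT = -9.7 × 1 = -9.7°C → T = 23.5°C
1500 → 3200 m (saturated, 5.8°C/km): ΔT = -5.8 × 1.7 = -9.86°C → T = 13.64°C
3200 → 200 m (dry descent, 9.7°C/km): ΔT = +9.7 × 3 = +29.1°C → T = 42.74°C
Net change vs windward start: 42.74 − 33.2 = +9.54°C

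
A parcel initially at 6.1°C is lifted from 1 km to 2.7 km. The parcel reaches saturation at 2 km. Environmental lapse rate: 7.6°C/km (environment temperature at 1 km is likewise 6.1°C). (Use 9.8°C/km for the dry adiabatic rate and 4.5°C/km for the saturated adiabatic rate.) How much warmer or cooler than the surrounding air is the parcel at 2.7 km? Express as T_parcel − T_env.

Parcel:
  1000–2000 m, dry: Δz = 1 km ⇒ ΔT = -9.8°C; T = -3.7°C
  2000–2700 m, saturated: Δz = 0.7 km ⇒ ΔT = -3.15°C; T = -6.85°C
Environment:
  1000–2700 m, environment: Δz = 1.7 km ⇒ ΔT = -12.92°C; T = -6.82°C
T_parcel − T_env = -6.85 − (-6.82) = -0.03°C

-0.03°C (parcel cooler than environment)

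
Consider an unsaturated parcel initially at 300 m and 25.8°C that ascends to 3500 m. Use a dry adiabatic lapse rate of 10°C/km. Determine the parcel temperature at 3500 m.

Dry adiabatic to 3500 m: -10 × 3.2 km = -32°C, so T = -6.2°C.

-6.2°C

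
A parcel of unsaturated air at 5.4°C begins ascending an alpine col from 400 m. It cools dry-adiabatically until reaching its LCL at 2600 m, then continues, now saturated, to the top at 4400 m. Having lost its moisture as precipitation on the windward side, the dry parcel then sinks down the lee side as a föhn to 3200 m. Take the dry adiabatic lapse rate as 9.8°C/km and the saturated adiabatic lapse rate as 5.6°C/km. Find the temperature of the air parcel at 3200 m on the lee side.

Dry to 2600 m: -9.8 × 2.2 km = -21.56°C, so T = -16.16°C.
Saturated to 4400 m: -5.6 × 1.8 km = -10.08°C, so T = -26.24°C.
Dry descent to 3200 m: +9.8 × 1.2 km = +11.76°C, so T = -14.48°C.

-14.48°C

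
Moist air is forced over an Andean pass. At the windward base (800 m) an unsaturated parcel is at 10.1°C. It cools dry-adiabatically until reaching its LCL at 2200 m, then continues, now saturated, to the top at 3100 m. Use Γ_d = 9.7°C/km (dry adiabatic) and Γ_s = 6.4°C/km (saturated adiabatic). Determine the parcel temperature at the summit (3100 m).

-9.24°C

800 → 2200 m (dry, 9.7°C/km): ΔT = -9.7 × 1.4 = -13.58°C → T = -3.48°C
2200 → 3100 m (saturated, 6.4°C/km): ΔT = -6.4 × 0.9 = -5.76°C → T = -9.24°C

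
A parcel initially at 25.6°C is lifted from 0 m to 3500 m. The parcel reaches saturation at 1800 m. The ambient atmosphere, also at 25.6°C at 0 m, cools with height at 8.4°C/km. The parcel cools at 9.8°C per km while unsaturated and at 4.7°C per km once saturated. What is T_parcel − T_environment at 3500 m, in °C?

Parcel:
  From 0 m to 1800 m (dry): cools by 9.8 × 1.8 = 17.64°C, giving 7.96°C.
  From 1800 m to 3500 m (saturated): cools by 4.7 × 1.7 = 7.99°C, giving -0.03°C.
Environment:
  From 0 m to 3500 m (environment): cools by 8.4 × 3.5 = 29.4°C, giving -3.8°C.
T_parcel − T_env = -0.03 − (-3.8) = +3.77°C

+3.77°C (parcel warmer than environment)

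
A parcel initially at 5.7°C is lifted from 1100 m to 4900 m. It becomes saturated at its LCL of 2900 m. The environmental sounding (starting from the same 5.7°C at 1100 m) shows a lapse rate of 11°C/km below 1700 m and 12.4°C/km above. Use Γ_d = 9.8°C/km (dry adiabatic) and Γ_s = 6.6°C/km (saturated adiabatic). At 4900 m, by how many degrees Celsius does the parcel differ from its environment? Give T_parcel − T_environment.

+15.44°C (parcel warmer than environment)

Parcel:
  1100–2900 m, dry: Δz = 1.8 km ⇒ ΔT = -17.64°C; T = -11.94°C
  2900–4900 m, saturated: Δz = 2 km ⇒ ΔT = -13.2°C; T = -25.14°C
Environment:
  1100–1700 m, environment, lower layer: Δz = 0.6 km ⇒ ΔT = -6.6°C; T = -0.9°C
  1700–4900 m, environment, upper layer: Δz = 3.2 km ⇒ ΔT = -39.68°C; T = -40.58°C
T_parcel − T_env = -25.14 − (-40.58) = +15.44°C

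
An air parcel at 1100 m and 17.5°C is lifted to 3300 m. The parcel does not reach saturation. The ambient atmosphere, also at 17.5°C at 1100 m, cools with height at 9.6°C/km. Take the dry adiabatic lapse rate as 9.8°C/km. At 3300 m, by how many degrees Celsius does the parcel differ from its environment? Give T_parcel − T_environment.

-0.44°C (parcel cooler than environment)

Parcel:
  From 1100 m to 3300 m (dry): cools by 9.8 × 2.2 = 21.56°C, giving -4.06°C.
Environment:
  From 1100 m to 3300 m (environment): cools by 9.6 × 2.2 = 21.12°C, giving -3.62°C.
T_parcel − T_env = -4.06 − (-3.62) = -0.44°C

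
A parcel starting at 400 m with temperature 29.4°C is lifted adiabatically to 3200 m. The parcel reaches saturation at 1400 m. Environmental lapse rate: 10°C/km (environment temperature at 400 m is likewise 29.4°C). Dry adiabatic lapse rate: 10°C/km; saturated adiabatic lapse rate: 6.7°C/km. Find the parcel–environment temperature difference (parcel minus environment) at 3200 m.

Parcel:
  Dry to 1400 m: -10 × 1 km = -10°C, so T = 19.4°C.
  Saturated to 3200 m: -6.7 × 1.8 km = -12.06°C, so T = 7.34°C.
Environment:
  Environment to 3200 m: -10 × 2.8 km = -28°C, so T = 1.4°C.
T_parcel − T_env = 7.34 − 1.4 = +5.94°C

+5.94°C (parcel warmer than environment)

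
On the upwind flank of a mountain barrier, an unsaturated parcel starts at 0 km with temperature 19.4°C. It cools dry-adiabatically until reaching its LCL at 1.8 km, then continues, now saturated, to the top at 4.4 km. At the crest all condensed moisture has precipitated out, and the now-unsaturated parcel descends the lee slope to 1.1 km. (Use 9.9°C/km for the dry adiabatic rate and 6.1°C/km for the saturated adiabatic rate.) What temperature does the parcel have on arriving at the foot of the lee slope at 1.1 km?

18.39°C

0–1800 m, dry: Δz = 1.8 km ⇒ ΔT = -17.82°C; T = 1.58°C
1800–4400 m, saturated: Δz = 2.6 km ⇒ ΔT = -15.86°C; T = -14.28°C
4400–1100 m, dry descent: Δz = 3.3 km ⇒ ΔT = +32.67°C; T = 18.39°C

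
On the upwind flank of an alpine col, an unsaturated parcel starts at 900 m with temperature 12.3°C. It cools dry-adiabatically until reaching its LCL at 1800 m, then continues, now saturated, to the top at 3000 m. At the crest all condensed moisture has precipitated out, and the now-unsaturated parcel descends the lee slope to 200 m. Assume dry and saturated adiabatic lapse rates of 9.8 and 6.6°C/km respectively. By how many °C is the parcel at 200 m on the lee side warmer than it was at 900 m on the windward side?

+10.7°C

Dry to 1800 m: -9.8 × 0.9 km = -8.82°C, so T = 3.48°C.
Saturated to 3000 m: -6.6 × 1.2 km = -7.92°C, so T = -4.44°C.
Dry descent to 200 m: +9.8 × 2.8 km = +27.44°C, so T = 23°C.
Net change vs windward start: 23 − 12.3 = +10.7°C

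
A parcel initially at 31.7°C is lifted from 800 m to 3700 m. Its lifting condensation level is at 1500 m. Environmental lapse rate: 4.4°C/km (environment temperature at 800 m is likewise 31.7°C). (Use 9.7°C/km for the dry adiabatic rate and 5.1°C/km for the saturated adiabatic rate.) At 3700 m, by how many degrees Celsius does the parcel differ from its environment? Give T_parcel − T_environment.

-5.25°C (parcel cooler than environment)

Parcel:
  800–1500 m, dry: Δz = 0.7 km ⇒ ΔT = -6.79°C; T = 24.91°C
  1500–3700 m, saturated: Δz = 2.2 km ⇒ ΔT = -11.22°C; T = 13.69°C
Environment:
  800–3700 m, environment: Δz = 2.9 km ⇒ ΔT = -12.76°C; T = 18.94°C
T_parcel − T_env = 13.69 − 18.94 = -5.25°C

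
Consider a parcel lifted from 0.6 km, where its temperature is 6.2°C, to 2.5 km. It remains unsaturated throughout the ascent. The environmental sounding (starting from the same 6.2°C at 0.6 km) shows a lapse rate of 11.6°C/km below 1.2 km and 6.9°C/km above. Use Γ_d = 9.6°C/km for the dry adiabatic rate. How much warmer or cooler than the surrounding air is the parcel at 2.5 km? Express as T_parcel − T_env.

-2.31°C (parcel cooler than environment)

Parcel:
  From 600 m to 2500 m (dry): cools by 9.6 × 1.9 = 18.24°C, giving -12.04°C.
Environment:
  From 600 m to 1200 m (environment, lower layer): cools by 11.6 × 0.6 = 6.96°C, giving -0.76°C.
  From 1200 m to 2500 m (environment, upper layer): cools by 6.9 × 1.3 = 8.97°C, giving -9.73°C.
T_parcel − T_env = -12.04 − (-9.73) = -2.31°C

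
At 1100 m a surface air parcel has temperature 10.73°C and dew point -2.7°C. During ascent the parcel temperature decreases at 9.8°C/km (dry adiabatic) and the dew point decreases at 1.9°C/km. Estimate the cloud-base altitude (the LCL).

2800 m

T and T_d converge at 9.8 − 1.9 = 7.9°C per km
Height above start = (10.73 − (-2.7)) / 7.9 = 1.7 km
LCL altitude = 1100 m + 1700 m = 2800 m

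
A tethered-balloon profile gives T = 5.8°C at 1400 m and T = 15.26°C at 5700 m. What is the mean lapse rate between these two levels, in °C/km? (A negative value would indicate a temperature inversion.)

-2.2°C/km

Γ = −ΔT/Δz = (5.8 − 15.26) / (5700 − 1400) m
  = -9.46°C / 4.3 km = -2.2°C/km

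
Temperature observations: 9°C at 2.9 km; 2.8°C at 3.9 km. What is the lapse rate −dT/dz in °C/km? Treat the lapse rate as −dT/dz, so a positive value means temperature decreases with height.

Γ = −ΔT/Δz = (9 − 2.8) / (3900 − 2900) m
  = 6.2°C / 1 km = 6.2°C/km

6.2°C/km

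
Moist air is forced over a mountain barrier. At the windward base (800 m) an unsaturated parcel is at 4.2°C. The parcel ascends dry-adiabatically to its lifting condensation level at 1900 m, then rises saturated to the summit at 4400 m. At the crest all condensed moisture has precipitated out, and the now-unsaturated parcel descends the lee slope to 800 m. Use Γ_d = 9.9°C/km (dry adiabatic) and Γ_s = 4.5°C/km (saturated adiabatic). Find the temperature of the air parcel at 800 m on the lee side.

Dry to 1900 m: -9.9 × 1.1 km = -10.89°C, so T = -6.69°C.
Saturated to 4400 m: -4.5 × 2.5 km = -11.25°C, so T = -17.94°C.
Dry descent to 800 m: +9.9 × 3.6 km = +35.64°C, so T = 17.7°C.

17.7°C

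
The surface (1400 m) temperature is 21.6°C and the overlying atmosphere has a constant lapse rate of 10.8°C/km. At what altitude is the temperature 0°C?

3400 m

Height above start = (21.6 − 0) / 10.8 = 2 km
Altitude = 1400 m + 2000 m = 3400 m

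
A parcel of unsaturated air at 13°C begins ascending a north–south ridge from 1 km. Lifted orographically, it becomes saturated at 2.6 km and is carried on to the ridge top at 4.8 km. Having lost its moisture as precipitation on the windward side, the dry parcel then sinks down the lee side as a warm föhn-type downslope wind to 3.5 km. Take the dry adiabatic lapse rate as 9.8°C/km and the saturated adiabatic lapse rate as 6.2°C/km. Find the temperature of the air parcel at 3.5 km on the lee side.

1000–2600 m, dry: Δz = 1.6 km ⇒ ΔT = -15.68°C; T = -2.68°C
2600–4800 m, saturated: Δz = 2.2 km ⇒ ΔT = -13.64°C; T = -16.32°C
4800–3500 m, dry descent: Δz = 1.3 km ⇒ ΔT = +12.74°C; T = -3.58°C

-3.58°C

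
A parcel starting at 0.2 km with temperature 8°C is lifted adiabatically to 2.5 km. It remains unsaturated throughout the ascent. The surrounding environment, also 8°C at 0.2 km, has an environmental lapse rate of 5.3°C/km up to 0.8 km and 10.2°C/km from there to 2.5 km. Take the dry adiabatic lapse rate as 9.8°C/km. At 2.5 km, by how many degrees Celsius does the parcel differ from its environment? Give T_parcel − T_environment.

Parcel:
  200 → 2500 m (dry, 9.8°C/km): ΔT = -9.8 × 2.3 = -22.54°C → T = -14.54°C
Environment:
  200 → 800 m (environment, lower layer, 5.3°C/km): ΔT = -5.3 × 0.6 = -3.18°C → T = 4.82°C
  800 → 2500 m (environment, upper layer, 10.2°C/km): ΔT = -10.2 × 1.7 = -17.34°C → T = -12.52°C
T_parcel − T_env = -14.54 − (-12.52) = -2.02°C

-2.02°C (parcel cooler than environment)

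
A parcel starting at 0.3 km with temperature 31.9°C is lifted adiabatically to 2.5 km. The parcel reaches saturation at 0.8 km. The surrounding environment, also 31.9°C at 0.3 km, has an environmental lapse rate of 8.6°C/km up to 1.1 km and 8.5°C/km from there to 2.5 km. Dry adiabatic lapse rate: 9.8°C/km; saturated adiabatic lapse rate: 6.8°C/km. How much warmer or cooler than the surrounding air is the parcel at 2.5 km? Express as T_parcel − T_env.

Parcel:
  300–800 m, dry: Δz = 0.5 km ⇒ ΔT = -4.9°C; T = 27°C
  800–2500 m, saturated: Δz = 1.7 km ⇒ ΔT = -11.56°C; T = 15.44°C
Environment:
  300–1100 m, environment, lower layer: Δz = 0.8 km ⇒ ΔT = -6.88°C; T = 25.02°C
  1100–2500 m, environment, upper layer: Δz = 1.4 km ⇒ ΔT = -11.9°C; T = 13.12°C
T_parcel − T_env = 15.44 − 13.12 = +2.32°C

+2.32°C (parcel warmer than environment)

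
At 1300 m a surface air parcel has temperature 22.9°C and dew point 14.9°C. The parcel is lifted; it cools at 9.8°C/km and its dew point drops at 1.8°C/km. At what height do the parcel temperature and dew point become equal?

T and T_d converge at 9.8 − 1.8 = 8°C per km
Height above start = (22.9 − 14.9) / 8 = 1 km
LCL altitude = 1300 m + 1000 m = 2300 m

2300 m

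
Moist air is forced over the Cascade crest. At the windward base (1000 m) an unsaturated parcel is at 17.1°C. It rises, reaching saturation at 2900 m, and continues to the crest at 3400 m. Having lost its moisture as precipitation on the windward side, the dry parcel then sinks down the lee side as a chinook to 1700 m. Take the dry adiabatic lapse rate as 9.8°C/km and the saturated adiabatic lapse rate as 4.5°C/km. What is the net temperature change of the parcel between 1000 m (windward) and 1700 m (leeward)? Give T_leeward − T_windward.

-4.21°C

Dry to 2900 m: -9.8 × 1.9 km = -18.62°C, so T = -1.52°C.
Saturated to 3400 m: -4.5 × 0.5 km = -2.25°C, so T = -3.77°C.
Dry descent to 1700 m: +9.8 × 1.7 km = +16.66°C, so T = 12.89°C.
Net change vs windward start: 12.89 − 17.1 = -4.21°C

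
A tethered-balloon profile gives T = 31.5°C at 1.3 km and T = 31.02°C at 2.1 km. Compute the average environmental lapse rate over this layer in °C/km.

0.6°C/km

Γ = −ΔT/Δz = (31.5 − 31.02) / (2100 − 1300) m
  = 0.48°C / 0.8 km = 0.6°C/km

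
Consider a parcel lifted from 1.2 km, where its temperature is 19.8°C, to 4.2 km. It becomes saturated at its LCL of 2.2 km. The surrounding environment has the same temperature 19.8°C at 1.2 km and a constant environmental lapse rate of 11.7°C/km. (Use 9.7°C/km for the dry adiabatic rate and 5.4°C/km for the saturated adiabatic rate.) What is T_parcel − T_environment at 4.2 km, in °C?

Parcel:
  1200–2200 m, dry: Δz = 1 km ⇒ ΔT = -9.7°C; T = 10.1°C
  2200–4200 m, saturated: Δz = 2 km ⇒ ΔT = -10.8°C; T = -0.7°C
Environment:
  1200–4200 m, environment: Δz = 3 km ⇒ ΔT = -35.1°C; T = -15.3°C
T_parcel − T_env = -0.7 − (-15.3) = +14.6°C

+14.6°C (parcel warmer than environment)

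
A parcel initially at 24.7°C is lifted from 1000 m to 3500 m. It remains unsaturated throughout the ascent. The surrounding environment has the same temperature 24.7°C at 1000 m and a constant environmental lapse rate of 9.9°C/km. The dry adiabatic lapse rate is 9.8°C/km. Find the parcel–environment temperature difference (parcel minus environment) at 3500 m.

+0.25°C (parcel warmer than environment)

Parcel:
  Dry to 3500 m: -9.8 × 2.5 km = -24.5°C, so T = 0.2°C.
Environment:
  Environment to 3500 m: -9.9 × 2.5 km = -24.75°C, so T = -0.05°C.
T_parcel − T_env = 0.2 − (-0.05) = +0.25°C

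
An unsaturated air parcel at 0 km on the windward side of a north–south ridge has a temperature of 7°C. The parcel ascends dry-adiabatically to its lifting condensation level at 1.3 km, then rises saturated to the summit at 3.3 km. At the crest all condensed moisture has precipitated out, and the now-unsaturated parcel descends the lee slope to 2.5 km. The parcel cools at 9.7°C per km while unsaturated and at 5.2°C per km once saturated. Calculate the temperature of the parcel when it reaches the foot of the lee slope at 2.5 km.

-8.25°C

0–1300 m, dry: Δz = 1.3 km ⇒ ΔT = -12.61°C; T = -5.61°C
1300–3300 m, saturated: Δz = 2 km ⇒ ΔT = -10.4°C; T = -16.01°C
3300–2500 m, dry descent: Δz = 0.8 km ⇒ ΔT = +7.76°C; T = -8.25°C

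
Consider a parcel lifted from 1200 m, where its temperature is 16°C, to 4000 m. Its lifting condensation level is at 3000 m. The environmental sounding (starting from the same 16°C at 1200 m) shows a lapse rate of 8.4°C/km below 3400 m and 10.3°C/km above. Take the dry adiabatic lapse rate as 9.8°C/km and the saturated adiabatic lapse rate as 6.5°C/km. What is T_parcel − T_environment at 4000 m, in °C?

Parcel:
  1200–3000 m, dry: Δz = 1.8 km ⇒ ΔT = -17.64°C; T = -1.64°C
  3000–4000 m, saturated: Δz = 1 km ⇒ ΔT = -6.5°C; T = -8.14°C
Environment:
  1200–3400 m, environment, lower layer: Δz = 2.2 km ⇒ ΔT = -18.48°C; T = -2.48°C
  3400–4000 m, environment, upper layer: Δz = 0.6 km ⇒ ΔT = -6.18°C; T = -8.66°C
T_parcel − T_env = -8.14 − (-8.66) = +0.52°C

+0.52°C (parcel warmer than environment)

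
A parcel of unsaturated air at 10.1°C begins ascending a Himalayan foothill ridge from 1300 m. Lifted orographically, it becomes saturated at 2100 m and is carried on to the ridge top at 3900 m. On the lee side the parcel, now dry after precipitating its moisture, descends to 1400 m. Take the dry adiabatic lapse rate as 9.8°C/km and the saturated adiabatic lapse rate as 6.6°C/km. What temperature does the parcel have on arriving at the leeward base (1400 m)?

14.88°C

Dry to 2100 m: -9.8 × 0.8 km = -7.84°C, so T = 2.26°C.
Saturated to 3900 m: -6.6 × 1.8 km = -11.88°C, so T = -9.62°C.
Dry descent to 1400 m: +9.8 × 2.5 km = +24.5°C, so T = 14.88°C.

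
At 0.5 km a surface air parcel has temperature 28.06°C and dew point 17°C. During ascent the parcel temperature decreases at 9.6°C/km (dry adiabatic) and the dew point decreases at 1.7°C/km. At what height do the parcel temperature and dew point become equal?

T and T_d converge at 9.6 − 1.7 = 7.9°C per km
Height above start = (28.06 − 17) / 7.9 = 1.4 km
LCL altitude = 500 m + 1400 m = 1900 m

1.9 km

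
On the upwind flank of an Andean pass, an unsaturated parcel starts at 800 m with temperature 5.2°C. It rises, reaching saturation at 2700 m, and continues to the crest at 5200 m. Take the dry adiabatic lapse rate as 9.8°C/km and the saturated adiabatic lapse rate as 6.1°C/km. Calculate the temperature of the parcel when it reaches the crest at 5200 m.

800 → 2700 m (dry, 9.8°C/km): ΔT = -9.8 × 1.9 = -18.62°C → T = -13.42°C
2700 → 5200 m (saturated, 6.1°C/km): ΔT = -6.1 × 2.5 = -15.25°C → T = -28.67°C

-28.67°C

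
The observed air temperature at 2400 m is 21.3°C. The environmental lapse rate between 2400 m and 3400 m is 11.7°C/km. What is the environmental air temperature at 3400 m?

2400 → 3400 m (environmental, 11.7°C/km): ΔT = -11.7 × 1 = -11.7°C → T = 9.6°C

9.6°C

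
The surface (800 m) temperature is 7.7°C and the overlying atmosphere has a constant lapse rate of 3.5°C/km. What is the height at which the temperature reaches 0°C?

Height above start = (7.7 − 0) / 3.5 = 2.2 km
Altitude = 800 m + 2200 m = 3000 m

3000 m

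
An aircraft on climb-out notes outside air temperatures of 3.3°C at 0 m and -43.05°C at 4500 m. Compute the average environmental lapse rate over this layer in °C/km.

10.3°C/km

Γ = −ΔT/Δz = (3.3 − (-43.05)) / (4500 − 0) m
  = 46.35°C / 4.5 km = 10.3°C/km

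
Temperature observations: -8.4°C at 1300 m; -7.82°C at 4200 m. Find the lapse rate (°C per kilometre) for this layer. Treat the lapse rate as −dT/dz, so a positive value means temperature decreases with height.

Γ = −ΔT/Δz = (-8.4 − (-7.82)) / (4200 − 1300) m
  = -0.58°C / 2.9 km = -0.2°C/km

-0.2°C/km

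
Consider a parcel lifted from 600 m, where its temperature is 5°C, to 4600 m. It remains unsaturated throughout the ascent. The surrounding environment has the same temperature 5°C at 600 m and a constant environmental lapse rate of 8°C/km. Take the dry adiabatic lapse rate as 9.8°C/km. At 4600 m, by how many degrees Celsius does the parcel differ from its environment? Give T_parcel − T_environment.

Parcel:
  From 600 m to 4600 m (dry): cools by 9.8 × 4 = 39.2°C, giving -34.2°C.
Environment:
  From 600 m to 4600 m (environment): cools by 8 × 4 = 32°C, giving -27°C.
T_parcel − T_env = -34.2 − (-27) = -7.2°C

-7.2°C (parcel cooler than environment)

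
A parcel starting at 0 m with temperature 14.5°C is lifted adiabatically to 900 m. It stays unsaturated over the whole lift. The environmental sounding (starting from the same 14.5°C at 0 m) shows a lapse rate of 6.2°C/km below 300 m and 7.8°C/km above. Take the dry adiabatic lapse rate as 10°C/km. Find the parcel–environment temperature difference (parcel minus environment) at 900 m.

Parcel:
  From 0 m to 900 m (dry): cools by 10 × 0.9 = 9°C, giving 5.5°C.
Environment:
  From 0 m to 300 m (environment, lower layer): cools by 6.2 × 0.3 = 1.86°C, giving 12.64°C.
  From 300 m to 900 m (environment, upper layer): cools by 7.8 × 0.6 = 4.68°C, giving 7.96°C.
T_parcel − T_env = 5.5 − 7.96 = -2.46°C

-2.46°C (parcel cooler than environment)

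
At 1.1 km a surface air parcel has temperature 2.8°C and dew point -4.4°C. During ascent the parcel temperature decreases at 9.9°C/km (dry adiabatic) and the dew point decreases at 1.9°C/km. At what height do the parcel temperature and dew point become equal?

2 km

T and T_d converge at 9.9 − 1.9 = 8°C per km
Height above start = (2.8 − (-4.4)) / 8 = 0.9 km
LCL altitude = 1100 m + 900 m = 2000 m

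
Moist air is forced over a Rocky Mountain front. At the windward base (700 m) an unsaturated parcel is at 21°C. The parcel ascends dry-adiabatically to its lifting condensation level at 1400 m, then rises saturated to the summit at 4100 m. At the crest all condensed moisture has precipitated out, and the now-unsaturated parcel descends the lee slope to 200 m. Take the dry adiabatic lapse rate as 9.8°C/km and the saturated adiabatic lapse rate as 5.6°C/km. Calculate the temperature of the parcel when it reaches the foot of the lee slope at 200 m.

37.24°C

From 700 m to 1400 m (dry): cools by 9.8 × 0.7 = 6.86°C, giving 14.14°C.
From 1400 m to 4100 m (saturated): cools by 5.6 × 2.7 = 15.12°C, giving -0.98°C.
From 4100 m to 200 m (dry descent): warms by 9.8 × 3.9 = 38.22°C, giving 37.24°C.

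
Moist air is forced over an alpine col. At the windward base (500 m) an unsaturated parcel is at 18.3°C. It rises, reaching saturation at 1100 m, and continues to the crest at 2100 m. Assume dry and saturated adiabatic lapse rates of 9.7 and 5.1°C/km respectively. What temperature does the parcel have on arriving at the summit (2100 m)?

500–1100 m, dry: Δz = 0.6 km ⇒ ΔT = -5.82°C; T = 12.48°C
1100–2100 m, saturated: Δz = 1 km ⇒ ΔT = -5.1°C; T = 7.38°C

7.38°C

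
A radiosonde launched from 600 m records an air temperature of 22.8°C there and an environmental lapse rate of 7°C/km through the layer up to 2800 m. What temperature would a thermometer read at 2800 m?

600–2800 m, environmental: Δz = 2.2 km ⇒ ΔT = -15.4°C; T = 7.4°C

7.4°C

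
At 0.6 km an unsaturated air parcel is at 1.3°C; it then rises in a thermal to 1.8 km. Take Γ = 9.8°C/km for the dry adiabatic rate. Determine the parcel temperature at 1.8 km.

600–1800 m, dry adiabatic: Δz = 1.2 km ⇒ ΔT = -11.76°C; T = -10.46°C

-10.46°C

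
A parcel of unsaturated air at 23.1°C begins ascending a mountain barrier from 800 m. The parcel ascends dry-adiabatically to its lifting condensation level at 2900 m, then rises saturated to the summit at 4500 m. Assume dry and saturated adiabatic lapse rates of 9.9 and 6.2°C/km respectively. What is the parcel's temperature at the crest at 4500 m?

Dry to 2900 m: -9.9 × 2.1 km = -20.79°C, so T = 2.31°C.
Saturated to 4500 m: -6.2 × 1.6 km = -9.92°C, so T = -7.61°C.

-7.61°C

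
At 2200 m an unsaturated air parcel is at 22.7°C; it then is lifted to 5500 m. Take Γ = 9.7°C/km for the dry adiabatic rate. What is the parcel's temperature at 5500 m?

2200 → 5500 m (dry adiabatic, 9.7°C/km): ΔT = -9.7 × 3.3 = -32.01°C → T = -9.31°C

-9.31°C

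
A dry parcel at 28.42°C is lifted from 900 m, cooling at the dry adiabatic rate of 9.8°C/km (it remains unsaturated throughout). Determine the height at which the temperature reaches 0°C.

Height above start = (28.42 − 0) / 9.8 = 2.9 km
Altitude = 900 m + 2900 m = 3800 m

3800 m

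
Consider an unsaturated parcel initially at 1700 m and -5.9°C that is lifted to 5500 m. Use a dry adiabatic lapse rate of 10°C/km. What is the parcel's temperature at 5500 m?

Dry adiabatic to 5500 m: -10 × 3.8 km = -38°C, so T = -43.9°C.

-43.9°C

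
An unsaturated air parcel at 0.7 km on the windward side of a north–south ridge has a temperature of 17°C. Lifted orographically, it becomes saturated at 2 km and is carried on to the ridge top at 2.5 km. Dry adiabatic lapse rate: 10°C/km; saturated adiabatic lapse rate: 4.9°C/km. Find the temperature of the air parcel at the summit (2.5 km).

1.55°C

700–2000 m, dry: Δz = 1.3 km ⇒ ΔT = -13°C; T = 4°C
2000–2500 m, saturated: Δz = 0.5 km ⇒ ΔT = -2.45°C; T = 1.55°C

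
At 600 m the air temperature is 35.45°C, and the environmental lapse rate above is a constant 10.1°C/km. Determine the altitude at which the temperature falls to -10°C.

5100 m

Height above start = (35.45 − (-10)) / 10.1 = 4.5 km
Altitude = 600 m + 4500 m = 5100 m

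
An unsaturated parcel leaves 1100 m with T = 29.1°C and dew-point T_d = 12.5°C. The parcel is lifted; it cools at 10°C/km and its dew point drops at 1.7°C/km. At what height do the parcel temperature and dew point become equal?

T and T_d converge at 10 − 1.7 = 8.3°C per km
Height above start = (29.1 − 12.5) / 8.3 = 2 km
LCL altitude = 1100 m + 2000 m = 3100 m

3100 m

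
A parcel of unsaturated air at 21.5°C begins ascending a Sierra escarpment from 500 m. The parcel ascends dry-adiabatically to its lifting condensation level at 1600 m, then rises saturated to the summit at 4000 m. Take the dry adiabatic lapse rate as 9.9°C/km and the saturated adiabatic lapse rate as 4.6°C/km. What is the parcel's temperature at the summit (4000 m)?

500 → 1600 m (dry, 9.9°C/km): ΔT = -9.9 × 1.1 = -10.89°C → T = 10.61°C
1600 → 4000 m (saturated, 4.6°C/km): ΔT = -4.6 × 2.4 = -11.04°C → T = -0.43°C

-0.43°C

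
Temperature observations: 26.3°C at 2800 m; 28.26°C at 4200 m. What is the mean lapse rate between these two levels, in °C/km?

Γ = −ΔT/Δz = (26.3 − 28.26) / (4200 − 2800) m
  = -1.96°C / 1.4 km = -1.4°C/km

-1.4°C/km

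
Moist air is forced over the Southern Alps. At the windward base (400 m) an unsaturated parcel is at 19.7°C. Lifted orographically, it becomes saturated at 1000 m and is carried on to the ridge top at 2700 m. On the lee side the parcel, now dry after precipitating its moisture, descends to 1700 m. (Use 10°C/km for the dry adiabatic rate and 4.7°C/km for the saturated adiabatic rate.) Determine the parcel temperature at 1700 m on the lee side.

Dry to 1000 m: -10 × 0.6 km = -6°C, so T = 13.7°C.
Saturated to 2700 m: -4.7 × 1.7 km = -7.99°C, so T = 5.71°C.
Dry descent to 1700 m: +10 × 1 km = +10°C, so T = 15.71°C.

15.71°C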